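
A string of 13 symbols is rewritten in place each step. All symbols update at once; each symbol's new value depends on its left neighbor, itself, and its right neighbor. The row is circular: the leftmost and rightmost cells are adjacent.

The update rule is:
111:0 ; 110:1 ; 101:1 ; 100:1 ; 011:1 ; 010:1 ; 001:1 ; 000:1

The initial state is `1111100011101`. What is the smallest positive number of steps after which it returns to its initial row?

2

step 1: 0000111110111
step 2: 1111100011101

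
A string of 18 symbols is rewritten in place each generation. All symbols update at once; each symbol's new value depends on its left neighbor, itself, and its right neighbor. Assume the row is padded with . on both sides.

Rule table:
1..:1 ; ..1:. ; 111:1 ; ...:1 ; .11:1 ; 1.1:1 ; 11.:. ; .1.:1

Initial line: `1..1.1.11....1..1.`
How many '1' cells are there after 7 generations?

11.11111.111.11.11
1.11111.111.11.11.
111111.111.11.11.1
11111.111.11.11.11
1111.111.11.11.11.
111.111.11.11.11.1
11.111.11.11.11.11
count of 1: 13

13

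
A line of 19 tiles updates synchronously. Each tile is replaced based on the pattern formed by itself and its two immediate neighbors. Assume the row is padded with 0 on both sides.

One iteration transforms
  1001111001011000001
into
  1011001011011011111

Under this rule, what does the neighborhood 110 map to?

At position 6 the neighborhood is 110; the next row has 1 there.

1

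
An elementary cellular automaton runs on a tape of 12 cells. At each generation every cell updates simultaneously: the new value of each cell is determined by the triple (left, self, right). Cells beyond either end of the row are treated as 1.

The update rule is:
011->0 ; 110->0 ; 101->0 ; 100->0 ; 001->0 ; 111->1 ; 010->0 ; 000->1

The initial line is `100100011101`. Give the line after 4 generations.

000001001000
011100000010
001001111000
000000110010

000000110010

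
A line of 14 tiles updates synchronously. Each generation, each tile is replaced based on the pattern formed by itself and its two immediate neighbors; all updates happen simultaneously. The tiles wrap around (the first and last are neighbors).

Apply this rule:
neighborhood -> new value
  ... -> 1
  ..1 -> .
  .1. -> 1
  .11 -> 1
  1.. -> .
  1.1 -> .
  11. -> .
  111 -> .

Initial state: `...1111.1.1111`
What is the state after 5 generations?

.1.1....1.1...
.1.1.11.1.1.11
.1.1.1..1.1.1.
.1.1.1..1.1.1.  (fixed point — unchanged through generation 5)

.1.1.1..1.1.1.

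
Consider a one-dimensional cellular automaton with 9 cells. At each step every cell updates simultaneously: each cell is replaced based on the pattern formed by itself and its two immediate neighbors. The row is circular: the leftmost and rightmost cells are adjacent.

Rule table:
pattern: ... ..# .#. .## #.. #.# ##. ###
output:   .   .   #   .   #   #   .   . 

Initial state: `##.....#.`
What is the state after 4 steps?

..#.##...

step 1: ..#....##
step 2: #.##.....
step 3: ##..#....
step 4: ..#.##...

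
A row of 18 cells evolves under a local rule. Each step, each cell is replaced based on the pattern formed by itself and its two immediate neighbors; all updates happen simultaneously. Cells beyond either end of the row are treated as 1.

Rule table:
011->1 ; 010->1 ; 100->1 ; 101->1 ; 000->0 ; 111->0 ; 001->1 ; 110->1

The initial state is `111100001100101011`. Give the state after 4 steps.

001100111100001111

000110011111111110
101111110000000011
111000011000000110
001100111100001111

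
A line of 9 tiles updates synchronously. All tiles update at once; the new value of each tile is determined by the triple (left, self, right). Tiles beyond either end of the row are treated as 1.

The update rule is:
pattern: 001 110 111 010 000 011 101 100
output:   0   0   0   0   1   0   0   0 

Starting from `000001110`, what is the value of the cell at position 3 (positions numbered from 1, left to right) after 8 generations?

011100000
000001110  (repeats generation 0; period 2)
generation 8: 000001110
position 3 holds 0

0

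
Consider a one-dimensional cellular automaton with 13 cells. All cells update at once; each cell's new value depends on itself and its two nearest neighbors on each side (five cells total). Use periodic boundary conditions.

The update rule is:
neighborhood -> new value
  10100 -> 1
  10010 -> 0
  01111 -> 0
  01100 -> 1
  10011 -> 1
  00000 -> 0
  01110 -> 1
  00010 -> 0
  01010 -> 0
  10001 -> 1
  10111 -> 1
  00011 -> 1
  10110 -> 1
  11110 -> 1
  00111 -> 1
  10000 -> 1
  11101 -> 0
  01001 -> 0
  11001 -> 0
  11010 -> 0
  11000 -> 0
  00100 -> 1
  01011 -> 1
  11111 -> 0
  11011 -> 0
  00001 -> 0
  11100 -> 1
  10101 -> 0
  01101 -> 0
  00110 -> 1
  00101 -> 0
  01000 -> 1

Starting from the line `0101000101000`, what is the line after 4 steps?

1100100100111

0001110001110
1011110111110
0110100100100
1100100100111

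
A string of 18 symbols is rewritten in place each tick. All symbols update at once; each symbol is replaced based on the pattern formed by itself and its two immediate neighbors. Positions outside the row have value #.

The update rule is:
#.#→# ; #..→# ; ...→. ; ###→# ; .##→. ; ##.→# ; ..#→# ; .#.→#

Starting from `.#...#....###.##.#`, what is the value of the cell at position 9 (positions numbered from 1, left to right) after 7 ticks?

tick 1: ###.###..#.###.##.
tick 2: ####.######.###.##
tick 3: #####.######.###.#
tick 4: ######.######.###.
tick 5: #######.######.###
tick 6: ########.######.##
tick 7: #########.######.#
position 9 holds #

#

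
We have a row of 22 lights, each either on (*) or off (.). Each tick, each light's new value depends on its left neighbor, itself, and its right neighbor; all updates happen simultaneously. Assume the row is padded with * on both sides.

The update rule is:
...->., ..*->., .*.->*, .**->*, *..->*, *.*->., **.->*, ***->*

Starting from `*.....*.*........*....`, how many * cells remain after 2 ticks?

**....*.**.......**...
***...*.***......***..
count of *: 10

10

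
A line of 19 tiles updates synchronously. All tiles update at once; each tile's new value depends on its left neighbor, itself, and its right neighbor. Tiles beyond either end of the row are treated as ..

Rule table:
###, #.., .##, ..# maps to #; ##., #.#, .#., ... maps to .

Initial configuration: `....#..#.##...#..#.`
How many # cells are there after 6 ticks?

5

...#.##..#.#.#.##.#
..#..#.##......#...
.#.##..#.#....#.#..
#..#.##...#..#...#.
.##..#.#.#.##.#.#.#
##.##......#.......
count of #: 5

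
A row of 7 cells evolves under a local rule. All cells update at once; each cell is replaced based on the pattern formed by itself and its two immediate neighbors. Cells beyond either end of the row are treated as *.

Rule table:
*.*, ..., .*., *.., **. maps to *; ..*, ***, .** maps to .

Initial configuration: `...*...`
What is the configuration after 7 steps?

**.***.
.**..**
*.**...
**.***.  (repeats step 1; period 3)
step 7: **.***.

**.***.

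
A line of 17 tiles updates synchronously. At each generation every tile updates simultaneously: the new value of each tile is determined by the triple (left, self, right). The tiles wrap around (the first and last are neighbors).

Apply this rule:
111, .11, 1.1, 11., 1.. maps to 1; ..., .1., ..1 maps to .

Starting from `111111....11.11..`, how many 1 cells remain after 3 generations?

1111111...111111.
11111111..1111111
111111111.1111111
count of 1: 16

16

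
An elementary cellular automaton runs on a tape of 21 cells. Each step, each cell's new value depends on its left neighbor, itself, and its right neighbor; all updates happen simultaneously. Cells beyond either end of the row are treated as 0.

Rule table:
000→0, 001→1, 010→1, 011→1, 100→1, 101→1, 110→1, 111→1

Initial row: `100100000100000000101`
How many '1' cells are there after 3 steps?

step 1: 111110001110000001111
step 2: 111111011111000011111
step 3: 111111111111100111111
count of 1: 19

19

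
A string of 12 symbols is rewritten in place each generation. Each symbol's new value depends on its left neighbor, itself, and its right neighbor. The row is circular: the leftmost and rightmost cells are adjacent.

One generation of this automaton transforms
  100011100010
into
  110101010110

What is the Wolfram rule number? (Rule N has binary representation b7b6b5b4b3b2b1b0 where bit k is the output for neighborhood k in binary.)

position 5: 111 → 1  (bit 7 = 1)
position 6: 110 → 0  (bit 6 = 0)
position 11: 101 → 0  (bit 5 = 0)
position 1: 100 → 1  (bit 4 = 1)
position 4: 011 → 0  (bit 3 = 0)
position 0: 010 → 1  (bit 2 = 1)
position 3: 001 → 1  (bit 1 = 1)
position 2: 000 → 0  (bit 0 = 0)
bits b7..b0 = 10010110 = 150

150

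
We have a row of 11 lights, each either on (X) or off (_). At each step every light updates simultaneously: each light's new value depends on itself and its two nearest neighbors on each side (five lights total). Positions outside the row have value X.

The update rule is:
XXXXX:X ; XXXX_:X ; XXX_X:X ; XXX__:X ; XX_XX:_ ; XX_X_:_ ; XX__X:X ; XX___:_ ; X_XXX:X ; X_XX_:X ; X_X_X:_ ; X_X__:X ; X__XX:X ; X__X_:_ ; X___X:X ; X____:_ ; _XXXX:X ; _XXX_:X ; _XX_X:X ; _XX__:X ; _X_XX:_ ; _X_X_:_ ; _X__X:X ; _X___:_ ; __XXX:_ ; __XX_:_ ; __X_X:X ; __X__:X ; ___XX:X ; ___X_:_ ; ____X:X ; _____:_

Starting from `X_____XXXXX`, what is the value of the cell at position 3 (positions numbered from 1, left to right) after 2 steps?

step 1: X___XX_XXXX
step 2: X_XX_X_XXXX
position 3 holds X

X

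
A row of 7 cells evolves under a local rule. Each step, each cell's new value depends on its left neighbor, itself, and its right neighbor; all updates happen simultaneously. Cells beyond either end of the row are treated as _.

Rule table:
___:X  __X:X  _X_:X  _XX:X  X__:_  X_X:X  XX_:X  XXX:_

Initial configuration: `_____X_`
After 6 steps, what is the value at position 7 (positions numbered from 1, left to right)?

XXXXXX_
X____X_
X_XXXX_
XXX__X_
X_X_XX_
XXXXXX_
position 7 holds _

_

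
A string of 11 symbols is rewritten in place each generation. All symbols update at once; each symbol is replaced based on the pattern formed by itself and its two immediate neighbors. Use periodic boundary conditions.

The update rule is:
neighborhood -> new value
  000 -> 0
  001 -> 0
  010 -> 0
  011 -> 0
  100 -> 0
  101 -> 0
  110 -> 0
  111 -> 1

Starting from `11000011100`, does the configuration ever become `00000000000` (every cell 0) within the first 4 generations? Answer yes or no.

yes

00000001000
00000000000
all cells are 0 at generation 2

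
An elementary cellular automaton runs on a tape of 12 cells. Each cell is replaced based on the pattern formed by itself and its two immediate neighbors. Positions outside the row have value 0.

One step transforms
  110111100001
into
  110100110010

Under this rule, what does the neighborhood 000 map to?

0

At position 8 the neighborhood is 000; the next row has 0 there.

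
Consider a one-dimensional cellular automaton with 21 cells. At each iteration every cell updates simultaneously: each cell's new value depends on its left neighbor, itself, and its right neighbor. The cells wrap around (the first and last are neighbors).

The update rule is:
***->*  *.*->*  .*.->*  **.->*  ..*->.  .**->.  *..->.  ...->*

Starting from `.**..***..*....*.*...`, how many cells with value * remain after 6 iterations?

iteration 1: ..*...**..*.**.***.**
iteration 2: ..*.*..*..**.**.***.*
iteration 3: ..***..*...**.**.****
iteration 4: ...**..*.*..**.**.***
iteration 5: .*..*..***...**.**.**
iteration 6: **..*...**.*..**.**.*
count of *: 11

11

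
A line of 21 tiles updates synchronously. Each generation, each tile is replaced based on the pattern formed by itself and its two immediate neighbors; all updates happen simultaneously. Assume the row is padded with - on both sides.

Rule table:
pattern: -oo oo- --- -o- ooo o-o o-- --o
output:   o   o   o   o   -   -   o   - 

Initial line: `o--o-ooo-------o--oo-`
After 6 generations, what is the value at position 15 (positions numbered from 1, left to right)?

generation 1: oo-o-o-ooooooo-oo-ooo
generation 2: oo-o-o-o-----o-oo-o-o
generation 3: oo-o-o-ooooo-o-oo-o-o
generation 4: oo-o-o-o---o-o-oo-o-o
generation 5: oo-o-o-ooo-o-o-oo-o-o
generation 6: oo-o-o-o-o-o-o-oo-o-o
position 15 holds -

-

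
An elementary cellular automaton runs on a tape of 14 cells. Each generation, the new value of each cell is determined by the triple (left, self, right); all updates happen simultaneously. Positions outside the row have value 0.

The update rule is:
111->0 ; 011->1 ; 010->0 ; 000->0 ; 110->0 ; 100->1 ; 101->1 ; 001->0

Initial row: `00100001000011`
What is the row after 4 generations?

00000010000100

00010000100010
00001000010001
00000100001000
00000010000100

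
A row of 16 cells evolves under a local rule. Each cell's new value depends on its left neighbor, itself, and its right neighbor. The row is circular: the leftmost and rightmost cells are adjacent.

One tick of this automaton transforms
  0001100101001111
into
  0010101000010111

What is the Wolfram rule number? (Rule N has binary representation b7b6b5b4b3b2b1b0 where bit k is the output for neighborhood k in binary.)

194

position 13: 111 → 1  (bit 7 = 1)
position 4: 110 → 1  (bit 6 = 1)
position 8: 101 → 0  (bit 5 = 0)
position 0: 100 → 0  (bit 4 = 0)
position 3: 011 → 0  (bit 3 = 0)
position 7: 010 → 0  (bit 2 = 0)
position 2: 001 → 1  (bit 1 = 1)
position 1: 000 → 0  (bit 0 = 0)
bits b7..b0 = 11000010 = 194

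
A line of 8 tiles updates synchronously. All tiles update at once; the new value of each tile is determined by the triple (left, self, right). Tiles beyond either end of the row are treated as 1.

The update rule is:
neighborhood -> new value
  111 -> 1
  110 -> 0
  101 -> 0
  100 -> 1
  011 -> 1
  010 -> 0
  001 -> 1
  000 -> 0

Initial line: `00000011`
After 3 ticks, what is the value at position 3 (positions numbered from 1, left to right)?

1

10000111
01001111
00111111
position 3 holds 1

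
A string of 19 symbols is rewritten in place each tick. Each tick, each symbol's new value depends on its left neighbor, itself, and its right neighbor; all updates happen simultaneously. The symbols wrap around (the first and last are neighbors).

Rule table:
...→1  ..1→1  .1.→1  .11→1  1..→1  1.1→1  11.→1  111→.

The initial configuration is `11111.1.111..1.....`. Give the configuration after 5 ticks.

1...11111.111111111

1...11111.111111111
11111...111........
1...11111.111111111  (repeats tick 1; period 2)
tick 5: 1...11111.111111111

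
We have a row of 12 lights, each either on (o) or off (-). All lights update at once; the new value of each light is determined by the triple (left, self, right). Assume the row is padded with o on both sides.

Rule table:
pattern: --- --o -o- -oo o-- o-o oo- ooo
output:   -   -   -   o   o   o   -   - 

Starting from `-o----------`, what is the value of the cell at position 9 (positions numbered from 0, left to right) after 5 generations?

o-o---------
-o-o--------
o-o-o-------
-o-o-o------
o-o-o-o-----
position 9 holds -

-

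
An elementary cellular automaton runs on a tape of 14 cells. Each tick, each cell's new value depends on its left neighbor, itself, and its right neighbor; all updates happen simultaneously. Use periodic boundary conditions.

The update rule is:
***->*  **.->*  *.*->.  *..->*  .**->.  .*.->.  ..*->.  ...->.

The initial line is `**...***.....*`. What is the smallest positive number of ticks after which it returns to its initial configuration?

14

tick 1: ***...***.....
tick 2: .***...***....
tick 3: ..***...***...
tick 4: ...***...***..
tick 5: ....***...***.
tick 6: .....***...***
tick 7: *.....***...**
tick 8: **.....***...*
tick 9: ***.....***...
tick 10: .***.....***..
tick 11: ..***.....***.
tick 12: ...***.....***
tick 13: *...***.....**
tick 14: **...***.....*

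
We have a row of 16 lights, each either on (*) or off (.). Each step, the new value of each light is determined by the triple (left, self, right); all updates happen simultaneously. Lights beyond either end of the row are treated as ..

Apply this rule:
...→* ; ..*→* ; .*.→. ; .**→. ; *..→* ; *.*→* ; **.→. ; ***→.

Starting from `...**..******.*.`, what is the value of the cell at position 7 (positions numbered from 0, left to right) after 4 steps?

step 1: ***..**......*.*
step 2: ...**..******.*.  (repeats step 0; period 2)
step 4: ...**..******.*.
position 7 holds *

*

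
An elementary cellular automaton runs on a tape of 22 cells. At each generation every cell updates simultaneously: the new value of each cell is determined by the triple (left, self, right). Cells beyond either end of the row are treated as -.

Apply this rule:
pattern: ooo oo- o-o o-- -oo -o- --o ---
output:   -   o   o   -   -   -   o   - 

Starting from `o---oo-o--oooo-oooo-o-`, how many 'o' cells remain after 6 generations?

7

generation 1: ---o-oo--o---oo---oo--
generation 2: --o-o-o-o---o-o--o-o--
generation 3: -o-o-o-o---o-o--o-o---
generation 4: o-o-o-o---o-o--o-o----
generation 5: -o-o-o---o-o--o-o-----
generation 6: o-o-o---o-o--o-o------
count of o: 7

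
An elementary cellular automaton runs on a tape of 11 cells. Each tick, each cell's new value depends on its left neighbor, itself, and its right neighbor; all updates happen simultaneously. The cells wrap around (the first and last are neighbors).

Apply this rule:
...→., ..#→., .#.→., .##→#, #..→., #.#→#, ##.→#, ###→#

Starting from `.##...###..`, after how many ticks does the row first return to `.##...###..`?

.##...###..

1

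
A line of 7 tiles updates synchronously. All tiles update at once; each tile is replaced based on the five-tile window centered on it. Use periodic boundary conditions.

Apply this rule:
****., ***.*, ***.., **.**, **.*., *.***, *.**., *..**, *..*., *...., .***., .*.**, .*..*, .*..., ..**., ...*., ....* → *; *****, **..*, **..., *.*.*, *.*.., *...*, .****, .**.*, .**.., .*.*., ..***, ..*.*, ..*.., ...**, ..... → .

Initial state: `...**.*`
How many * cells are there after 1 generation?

3

*..*.*.
count of *: 3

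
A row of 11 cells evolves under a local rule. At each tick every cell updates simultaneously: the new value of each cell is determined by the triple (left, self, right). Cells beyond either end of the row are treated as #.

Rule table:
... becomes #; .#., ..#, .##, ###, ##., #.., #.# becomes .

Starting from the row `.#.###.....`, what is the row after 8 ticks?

tick 1: .......###.
tick 2: .#####.....
tick 3: .......###.  (repeats tick 1; period 2)
tick 8: .#####.....

.#####.....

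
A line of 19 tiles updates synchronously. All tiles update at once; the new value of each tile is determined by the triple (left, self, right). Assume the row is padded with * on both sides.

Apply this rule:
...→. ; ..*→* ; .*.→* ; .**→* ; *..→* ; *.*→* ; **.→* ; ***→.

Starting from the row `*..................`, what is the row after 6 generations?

***..**......****.*

generation 1: **................*
generation 2: .**..............**
generation 3: ****............**.
generation 4: ...**..........****
generation 5: *.****........**...
generation 6: ***..**......****.*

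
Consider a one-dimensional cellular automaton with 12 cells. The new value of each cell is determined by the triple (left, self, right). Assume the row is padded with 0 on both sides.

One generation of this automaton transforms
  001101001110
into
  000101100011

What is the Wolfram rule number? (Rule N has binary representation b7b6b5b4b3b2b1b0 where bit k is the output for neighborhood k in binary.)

84

position 9: 111 → 0  (bit 7 = 0)
position 3: 110 → 1  (bit 6 = 1)
position 4: 101 → 0  (bit 5 = 0)
position 6: 100 → 1  (bit 4 = 1)
position 2: 011 → 0  (bit 3 = 0)
position 5: 010 → 1  (bit 2 = 1)
position 1: 001 → 0  (bit 1 = 0)
position 0: 000 → 0  (bit 0 = 0)
bits b7..b0 = 01010100 = 84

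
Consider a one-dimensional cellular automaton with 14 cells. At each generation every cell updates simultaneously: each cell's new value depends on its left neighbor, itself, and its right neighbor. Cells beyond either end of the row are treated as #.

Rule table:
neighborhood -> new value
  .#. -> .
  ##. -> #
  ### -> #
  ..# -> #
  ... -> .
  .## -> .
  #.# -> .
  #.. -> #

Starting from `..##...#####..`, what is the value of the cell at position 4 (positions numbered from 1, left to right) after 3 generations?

generation 1: ##.##.#.######
generation 2: ##..#....#####
generation 3: ####.#..#.####
position 4 holds #

#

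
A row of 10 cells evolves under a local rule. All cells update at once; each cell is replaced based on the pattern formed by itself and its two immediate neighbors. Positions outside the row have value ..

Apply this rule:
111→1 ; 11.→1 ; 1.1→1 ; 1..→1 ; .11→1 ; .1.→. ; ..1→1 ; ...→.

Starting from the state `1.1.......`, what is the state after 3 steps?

.1.1......
1.1.1.....
.1.1.1....

.1.1.1....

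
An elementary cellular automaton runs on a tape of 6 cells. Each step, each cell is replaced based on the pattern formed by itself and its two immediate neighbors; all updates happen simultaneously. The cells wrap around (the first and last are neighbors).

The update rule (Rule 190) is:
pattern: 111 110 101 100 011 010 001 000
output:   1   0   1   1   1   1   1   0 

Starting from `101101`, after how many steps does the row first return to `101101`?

3

step 1: 011011
step 2: 110110
step 3: 101101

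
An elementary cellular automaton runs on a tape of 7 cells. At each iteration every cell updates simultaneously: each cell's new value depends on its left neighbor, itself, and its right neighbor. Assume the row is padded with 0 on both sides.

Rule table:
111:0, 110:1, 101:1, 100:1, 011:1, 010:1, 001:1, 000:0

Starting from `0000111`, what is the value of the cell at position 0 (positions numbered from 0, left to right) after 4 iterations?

1

0001101
0011111
0110001
1111011
position 0 holds 1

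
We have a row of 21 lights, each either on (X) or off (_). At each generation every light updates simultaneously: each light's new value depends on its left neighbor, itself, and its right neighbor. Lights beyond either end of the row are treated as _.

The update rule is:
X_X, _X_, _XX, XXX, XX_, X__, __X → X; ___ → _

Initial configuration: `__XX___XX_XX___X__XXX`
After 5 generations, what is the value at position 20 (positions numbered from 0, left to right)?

X

generation 1: _XXXX_XXXXXXX_XXXXXXX
generation 2: XXXXXXXXXXXXXXXXXXXXX
generation 3: XXXXXXXXXXXXXXXXXXXXX  (fixed point — unchanged through generation 5)
position 20 holds X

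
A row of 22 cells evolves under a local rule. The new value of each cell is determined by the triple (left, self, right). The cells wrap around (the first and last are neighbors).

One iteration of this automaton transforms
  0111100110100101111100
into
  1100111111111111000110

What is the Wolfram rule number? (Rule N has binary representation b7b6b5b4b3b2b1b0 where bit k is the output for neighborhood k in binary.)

position 2: 111 → 0  (bit 7 = 0)
position 4: 110 → 1  (bit 6 = 1)
position 9: 101 → 1  (bit 5 = 1)
position 5: 100 → 1  (bit 4 = 1)
position 1: 011 → 1  (bit 3 = 1)
position 10: 010 → 1  (bit 2 = 1)
position 0: 001 → 1  (bit 1 = 1)
position 21: 000 → 0  (bit 0 = 0)
bits b7..b0 = 01111110 = 126

126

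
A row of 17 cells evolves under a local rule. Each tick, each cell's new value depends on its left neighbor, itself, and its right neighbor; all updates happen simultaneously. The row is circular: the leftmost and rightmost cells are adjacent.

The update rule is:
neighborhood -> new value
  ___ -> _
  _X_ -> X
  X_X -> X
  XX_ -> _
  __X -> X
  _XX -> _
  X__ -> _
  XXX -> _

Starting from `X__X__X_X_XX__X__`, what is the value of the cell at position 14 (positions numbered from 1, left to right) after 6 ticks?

_

tick 1: X_XX_XXXXX___XX_X
tick 2: _X__X_______X__X_
tick 3: XX_XX______XX_XX_
tick 4: __X_______X__X__X
tick 5: _XX______XX_XX_XX
tick 6: X_______X__X__X__
position 14 holds _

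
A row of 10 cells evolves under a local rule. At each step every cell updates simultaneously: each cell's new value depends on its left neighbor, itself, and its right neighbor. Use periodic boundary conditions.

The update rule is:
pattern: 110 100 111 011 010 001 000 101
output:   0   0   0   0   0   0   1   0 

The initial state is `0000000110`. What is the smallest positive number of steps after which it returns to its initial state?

step 1: 1111110000
step 2: 0000000110

2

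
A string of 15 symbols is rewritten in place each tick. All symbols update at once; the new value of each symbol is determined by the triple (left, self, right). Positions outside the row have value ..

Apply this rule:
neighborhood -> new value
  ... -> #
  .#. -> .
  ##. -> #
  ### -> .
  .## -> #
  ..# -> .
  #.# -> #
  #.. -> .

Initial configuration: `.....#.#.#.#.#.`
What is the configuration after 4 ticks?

####.....#..###

####..#.#.#.#..
#..#...#.#.#..#
.....#..#.#....
####.....#..###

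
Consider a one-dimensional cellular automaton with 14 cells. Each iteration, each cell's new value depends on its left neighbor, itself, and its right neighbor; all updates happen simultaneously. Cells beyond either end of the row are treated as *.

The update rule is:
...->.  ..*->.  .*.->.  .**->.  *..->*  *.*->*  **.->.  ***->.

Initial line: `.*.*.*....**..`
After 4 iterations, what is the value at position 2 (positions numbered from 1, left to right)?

iteration 1: *.*.*.*.....*.
iteration 2: .*.*.*.*.....*
iteration 3: *.*.*.*.*.....
iteration 4: .*.*.*.*.*....
position 2 holds *

*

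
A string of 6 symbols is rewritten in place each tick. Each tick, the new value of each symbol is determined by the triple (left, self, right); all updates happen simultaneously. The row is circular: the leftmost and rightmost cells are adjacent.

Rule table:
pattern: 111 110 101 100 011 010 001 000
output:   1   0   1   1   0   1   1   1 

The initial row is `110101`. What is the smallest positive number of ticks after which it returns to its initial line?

101110
110101

2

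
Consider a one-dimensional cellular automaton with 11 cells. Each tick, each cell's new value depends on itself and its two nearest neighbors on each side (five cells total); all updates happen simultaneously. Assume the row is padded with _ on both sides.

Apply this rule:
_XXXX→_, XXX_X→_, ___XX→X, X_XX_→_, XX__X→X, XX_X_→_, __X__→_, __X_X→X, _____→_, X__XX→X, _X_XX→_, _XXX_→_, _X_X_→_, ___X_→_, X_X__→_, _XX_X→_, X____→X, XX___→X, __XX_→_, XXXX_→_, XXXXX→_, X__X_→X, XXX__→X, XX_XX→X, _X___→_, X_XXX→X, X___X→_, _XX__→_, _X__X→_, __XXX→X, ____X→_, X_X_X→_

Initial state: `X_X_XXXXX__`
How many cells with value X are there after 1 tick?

X___X___XXX
count of X: 5

5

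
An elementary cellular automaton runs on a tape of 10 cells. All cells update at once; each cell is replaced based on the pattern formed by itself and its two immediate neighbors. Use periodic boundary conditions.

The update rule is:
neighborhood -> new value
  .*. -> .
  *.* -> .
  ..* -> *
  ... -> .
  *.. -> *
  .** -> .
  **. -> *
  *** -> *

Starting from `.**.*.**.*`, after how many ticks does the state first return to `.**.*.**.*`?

20

..*....*..
.*.*..*.*.
*...**...*
**.*.**.*.
.*....*...
*.*..*.*..
...**...**
*.*.**.*.*
*....*....
.*..*.*..*
..**...**.
.*.**.*.**
....*....*
*..*.*..*.
.**...**..
*.**.*.**.
...*....*.
..*.*..*.*
**...**...
.**.*.**.*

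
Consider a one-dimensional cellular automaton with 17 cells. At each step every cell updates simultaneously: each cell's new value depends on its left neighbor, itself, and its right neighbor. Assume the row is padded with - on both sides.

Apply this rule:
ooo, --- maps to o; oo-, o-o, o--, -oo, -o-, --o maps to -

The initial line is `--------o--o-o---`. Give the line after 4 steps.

o--o--oo--oo-----

step 1: ooooooo--------oo
step 2: -ooooo--oooooo---
step 3: --ooo----oooo--oo
step 4: o--o--oo--oo-----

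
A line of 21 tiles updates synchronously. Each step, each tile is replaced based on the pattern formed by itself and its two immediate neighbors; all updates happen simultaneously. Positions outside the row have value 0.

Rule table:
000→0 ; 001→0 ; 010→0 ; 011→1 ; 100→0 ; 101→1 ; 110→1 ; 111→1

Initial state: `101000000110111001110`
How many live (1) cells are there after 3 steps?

9

010000000111111001110
000000000111111001110
000000000111111001110
count of 1: 9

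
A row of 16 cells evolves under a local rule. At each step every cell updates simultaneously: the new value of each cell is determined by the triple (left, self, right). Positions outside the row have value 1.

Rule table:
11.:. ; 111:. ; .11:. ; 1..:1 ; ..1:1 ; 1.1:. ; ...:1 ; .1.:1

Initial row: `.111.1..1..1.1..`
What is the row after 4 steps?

11111...........

.....1111111.111
11111...........
.....11111111111
11111...........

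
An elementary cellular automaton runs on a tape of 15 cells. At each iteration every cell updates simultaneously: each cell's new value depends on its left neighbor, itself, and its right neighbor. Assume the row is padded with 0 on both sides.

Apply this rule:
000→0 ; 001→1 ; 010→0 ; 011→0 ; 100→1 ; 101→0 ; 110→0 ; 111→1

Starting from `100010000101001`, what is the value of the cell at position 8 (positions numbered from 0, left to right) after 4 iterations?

iteration 1: 010101001000110
iteration 2: 100000110101001
iteration 3: 010001000000110
iteration 4: 101010100001001
position 8 holds 0

0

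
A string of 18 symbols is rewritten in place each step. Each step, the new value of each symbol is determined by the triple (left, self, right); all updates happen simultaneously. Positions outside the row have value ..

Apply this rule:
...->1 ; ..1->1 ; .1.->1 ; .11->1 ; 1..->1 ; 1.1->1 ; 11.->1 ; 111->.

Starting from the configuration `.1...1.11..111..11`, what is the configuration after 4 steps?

step 1: 111111111111.11111
step 2: 1..........111...1
step 3: 111111111111.11111  (repeats step 1; period 2)
step 4: 1..........111...1

1..........111...1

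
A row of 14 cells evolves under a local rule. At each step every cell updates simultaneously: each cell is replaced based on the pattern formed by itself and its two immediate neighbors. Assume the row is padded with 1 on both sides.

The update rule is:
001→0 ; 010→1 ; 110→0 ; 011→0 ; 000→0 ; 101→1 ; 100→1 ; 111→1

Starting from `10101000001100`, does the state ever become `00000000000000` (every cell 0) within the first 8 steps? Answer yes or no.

01111100000010
10111010000011
01010111000001
11111010100000
11110111110000
11101011101000
11011101011100
10101011101010
step 8 is 10101011101010, still not uniform 0

no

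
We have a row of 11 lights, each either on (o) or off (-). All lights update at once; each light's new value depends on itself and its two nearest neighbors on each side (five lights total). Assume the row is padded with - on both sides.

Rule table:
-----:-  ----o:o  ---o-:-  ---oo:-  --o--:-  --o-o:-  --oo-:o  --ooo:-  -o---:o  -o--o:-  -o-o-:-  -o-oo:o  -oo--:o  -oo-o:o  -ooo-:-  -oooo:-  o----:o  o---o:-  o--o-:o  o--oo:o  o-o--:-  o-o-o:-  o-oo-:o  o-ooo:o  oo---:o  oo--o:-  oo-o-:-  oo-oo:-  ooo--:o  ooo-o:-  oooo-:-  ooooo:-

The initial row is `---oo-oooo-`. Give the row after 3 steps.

o---oo----o

-o-oo-o--oo
--ooo---ooo
o---oo----o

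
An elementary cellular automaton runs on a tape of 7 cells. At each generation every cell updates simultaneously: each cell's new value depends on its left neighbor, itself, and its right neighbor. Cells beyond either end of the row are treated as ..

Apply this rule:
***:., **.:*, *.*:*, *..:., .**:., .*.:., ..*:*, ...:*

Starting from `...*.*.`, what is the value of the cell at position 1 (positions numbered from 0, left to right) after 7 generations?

.

generation 1: ***.*..
generation 2: ..**..*
generation 3: **.*.*.
generation 4: .**.*..
generation 5: *.**..*
generation 6: .*.*.*.
generation 7: *.*.*..
position 1 holds .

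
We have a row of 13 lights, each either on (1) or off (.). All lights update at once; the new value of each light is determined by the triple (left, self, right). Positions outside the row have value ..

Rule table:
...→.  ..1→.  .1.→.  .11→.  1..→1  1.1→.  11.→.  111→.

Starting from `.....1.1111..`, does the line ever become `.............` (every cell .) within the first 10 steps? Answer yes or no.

yes

...........1.
............1
.............
all cells are . at step 3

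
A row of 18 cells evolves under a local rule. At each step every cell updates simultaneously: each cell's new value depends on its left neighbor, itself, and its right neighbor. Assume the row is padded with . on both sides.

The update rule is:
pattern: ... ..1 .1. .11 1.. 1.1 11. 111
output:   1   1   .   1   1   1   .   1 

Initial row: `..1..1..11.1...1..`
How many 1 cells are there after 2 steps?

12

11.11.111.1.111.11
1.11.111.1.111.11.
count of 1: 12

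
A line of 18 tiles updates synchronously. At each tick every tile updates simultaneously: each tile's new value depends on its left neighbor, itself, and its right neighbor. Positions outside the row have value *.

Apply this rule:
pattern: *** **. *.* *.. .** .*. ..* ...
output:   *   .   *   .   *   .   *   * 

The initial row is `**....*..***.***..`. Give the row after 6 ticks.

*..***..***.***..*
..***..***.***..**
.***..***.***..***
***..***.***..****
**..***.***..*****
*..***.***..******

*..***.***..******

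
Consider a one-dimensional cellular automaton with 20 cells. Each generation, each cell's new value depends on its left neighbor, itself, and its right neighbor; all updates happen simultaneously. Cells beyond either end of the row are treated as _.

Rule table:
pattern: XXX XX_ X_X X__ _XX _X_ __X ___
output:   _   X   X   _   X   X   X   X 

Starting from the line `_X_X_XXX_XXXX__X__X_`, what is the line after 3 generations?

X_XXXX_XXXXX______X_

generation 1: XXXXXX_XXX__X_XX_XX_
generation 2: X____XXX_X_XXXXXXXX_
generation 3: X_XXXX_XXXXX______X_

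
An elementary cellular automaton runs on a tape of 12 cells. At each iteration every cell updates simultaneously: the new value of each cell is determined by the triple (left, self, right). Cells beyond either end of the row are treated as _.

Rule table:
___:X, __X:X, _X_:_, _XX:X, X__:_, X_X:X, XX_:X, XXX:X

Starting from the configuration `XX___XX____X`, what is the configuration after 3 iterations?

iteration 1: XX_XXXX_XXX_
iteration 2: XXXXXXXXXXX_
iteration 3: XXXXXXXXXXX_

XXXXXXXXXXX_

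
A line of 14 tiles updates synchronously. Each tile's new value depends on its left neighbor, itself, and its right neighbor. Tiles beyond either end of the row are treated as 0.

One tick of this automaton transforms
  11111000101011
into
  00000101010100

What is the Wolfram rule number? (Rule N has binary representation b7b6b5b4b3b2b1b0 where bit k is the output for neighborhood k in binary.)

50

position 1: 111 → 0  (bit 7 = 0)
position 4: 110 → 0  (bit 6 = 0)
position 9: 101 → 1  (bit 5 = 1)
position 5: 100 → 1  (bit 4 = 1)
position 0: 011 → 0  (bit 3 = 0)
position 8: 010 → 0  (bit 2 = 0)
position 7: 001 → 1  (bit 1 = 1)
position 6: 000 → 0  (bit 0 = 0)
bits b7..b0 = 00110010 = 50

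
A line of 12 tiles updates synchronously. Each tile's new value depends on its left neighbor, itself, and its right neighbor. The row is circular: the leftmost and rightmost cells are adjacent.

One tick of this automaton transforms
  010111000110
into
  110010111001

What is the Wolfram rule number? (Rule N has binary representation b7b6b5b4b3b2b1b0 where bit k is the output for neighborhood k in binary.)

151

position 4: 111 → 1  (bit 7 = 1)
position 5: 110 → 0  (bit 6 = 0)
position 2: 101 → 0  (bit 5 = 0)
position 6: 100 → 1  (bit 4 = 1)
position 3: 011 → 0  (bit 3 = 0)
position 1: 010 → 1  (bit 2 = 1)
position 0: 001 → 1  (bit 1 = 1)
position 7: 000 → 1  (bit 0 = 1)
bits b7..b0 = 10010111 = 151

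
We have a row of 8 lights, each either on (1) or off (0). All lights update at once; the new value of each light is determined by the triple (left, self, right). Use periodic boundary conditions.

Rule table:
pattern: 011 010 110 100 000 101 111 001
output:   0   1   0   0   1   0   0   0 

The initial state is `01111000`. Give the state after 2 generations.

01111000

generation 1: 00000011
generation 2: 01111000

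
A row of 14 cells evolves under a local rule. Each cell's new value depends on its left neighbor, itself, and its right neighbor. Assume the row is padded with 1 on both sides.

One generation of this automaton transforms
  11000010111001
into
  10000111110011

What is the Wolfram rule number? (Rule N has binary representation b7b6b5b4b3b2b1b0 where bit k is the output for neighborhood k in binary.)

174

position 0: 111 → 1  (bit 7 = 1)
position 1: 110 → 0  (bit 6 = 0)
position 7: 101 → 1  (bit 5 = 1)
position 2: 100 → 0  (bit 4 = 0)
position 8: 011 → 1  (bit 3 = 1)
position 6: 010 → 1  (bit 2 = 1)
position 5: 001 → 1  (bit 1 = 1)
position 3: 000 → 0  (bit 0 = 0)
bits b7..b0 = 10101110 = 174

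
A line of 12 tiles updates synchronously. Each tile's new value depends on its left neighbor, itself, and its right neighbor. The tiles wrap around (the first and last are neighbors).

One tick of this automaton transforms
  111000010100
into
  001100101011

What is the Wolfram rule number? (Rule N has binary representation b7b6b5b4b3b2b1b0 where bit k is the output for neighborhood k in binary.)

114

position 1: 111 → 0  (bit 7 = 0)
position 2: 110 → 1  (bit 6 = 1)
position 8: 101 → 1  (bit 5 = 1)
position 3: 100 → 1  (bit 4 = 1)
position 0: 011 → 0  (bit 3 = 0)
position 7: 010 → 0  (bit 2 = 0)
position 6: 001 → 1  (bit 1 = 1)
position 4: 000 → 0  (bit 0 = 0)
bits b7..b0 = 01110010 = 114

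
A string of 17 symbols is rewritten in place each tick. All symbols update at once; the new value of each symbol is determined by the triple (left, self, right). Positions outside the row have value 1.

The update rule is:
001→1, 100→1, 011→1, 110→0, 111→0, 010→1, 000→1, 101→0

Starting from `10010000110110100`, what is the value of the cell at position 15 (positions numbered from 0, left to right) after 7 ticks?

0

01111111100100111
01000000011111100
01111111110000011
01000000001111110
01111111111000000
01000000000111111
01111111111100000
position 15 holds 0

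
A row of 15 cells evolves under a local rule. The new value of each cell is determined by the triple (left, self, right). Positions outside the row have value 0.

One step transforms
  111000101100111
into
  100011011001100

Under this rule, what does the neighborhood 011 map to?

At position 0 the neighborhood is 011; the next row has 1 there.

1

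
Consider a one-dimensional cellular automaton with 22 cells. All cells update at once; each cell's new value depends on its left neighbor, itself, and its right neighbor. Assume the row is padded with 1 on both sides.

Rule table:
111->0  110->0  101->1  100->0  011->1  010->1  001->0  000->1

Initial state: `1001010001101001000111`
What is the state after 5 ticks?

0111101110001100110001

tick 1: 0001110101011001010100
tick 2: 0101001111110001111100
tick 3: 1111001000000101000000
tick 4: 0000001011110111011110
tick 5: 0111101110001100110001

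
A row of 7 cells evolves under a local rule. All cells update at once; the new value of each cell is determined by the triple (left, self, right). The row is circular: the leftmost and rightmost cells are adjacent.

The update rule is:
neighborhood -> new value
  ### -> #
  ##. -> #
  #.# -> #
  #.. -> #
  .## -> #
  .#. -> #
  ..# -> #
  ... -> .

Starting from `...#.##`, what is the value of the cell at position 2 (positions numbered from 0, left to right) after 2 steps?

#.#####
#######
position 2 holds #

#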